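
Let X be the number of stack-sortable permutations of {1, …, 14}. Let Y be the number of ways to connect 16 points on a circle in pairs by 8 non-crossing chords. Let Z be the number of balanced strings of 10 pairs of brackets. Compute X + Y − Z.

Stack-sortable permutations are exactly the 231-avoiding ones, counted by C_n; here n = 14. So X = C_14 = 2674440.
Non-crossing perfect matchings of 2n points on a circle are counted by C_n; with 16 points, n = 8. So Y = C_8 = 1430.
A balanced arrangement of 10 bracket pairs is a Dyck word of semilength 10, so the count is C_10. So Z = C_10 = 16796.
X + Y − Z = 2674440 + 1430 − 16796 = 2659074.

2659074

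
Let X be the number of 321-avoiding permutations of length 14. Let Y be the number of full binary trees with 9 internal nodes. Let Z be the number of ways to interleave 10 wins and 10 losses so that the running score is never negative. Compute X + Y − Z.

2662506

Permutations of [n] avoiding any single length-3 pattern are counted by C_n; here n = 14. So X = C_14 = 2674440.
Full binary trees with n internal nodes are counted by C_n; here n = 9. So Y = C_9 = 4862.
Ballot sequences with n votes each where one side never trails are Dyck words, counted by C_n; here n = 10. So Z = C_10 = 16796.
X + Y − Z = 2674440 + 4862 − 16796 = 2662506.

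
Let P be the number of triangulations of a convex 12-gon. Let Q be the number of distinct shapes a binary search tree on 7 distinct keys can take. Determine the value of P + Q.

17225

A convex 12-gon is triangulated into 10 triangles, and the number of such triangulations is the Catalan number C_{12−2} = C_10. So P = C_10 = 16796.
Binary trees (left/right distinguished) on n nodes are counted by C_n; here n = 7. So Q = C_7 = 429.
P + Q = 16796 + 429 = 17225.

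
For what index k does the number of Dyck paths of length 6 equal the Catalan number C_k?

Paths of 3 up- and 3 down-steps that never dip below the axis are Dyck paths; their count is C_3.

3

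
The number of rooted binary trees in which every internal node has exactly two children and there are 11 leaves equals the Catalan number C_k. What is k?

10

A full binary tree with L leaves has L−1 internal nodes and is counted by C_{L−1}; L = 11 gives C_10.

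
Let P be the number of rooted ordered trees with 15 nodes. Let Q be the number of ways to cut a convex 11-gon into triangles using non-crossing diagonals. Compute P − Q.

A rooted plane tree on 15 nodes has 14 edges, and such trees are counted by C_14. So P = C_14 = 2674440.
The number of triangulations of an 11-gon is the Catalan number C_9 (index = sides − 2). So Q = C_9 = 4862.
P − Q = 2674440 − 4862 = 2669578.

2669578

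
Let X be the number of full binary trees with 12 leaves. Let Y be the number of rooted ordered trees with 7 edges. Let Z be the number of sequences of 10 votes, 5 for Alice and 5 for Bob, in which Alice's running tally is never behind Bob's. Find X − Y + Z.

A full binary tree with L leaves has L−1 internal nodes and is counted by C_{L−1}; L = 12 gives C_11. So X = C_11 = 58786.
Rooted ordered trees with n edges are counted by C_n; here n = 7. So Y = C_7 = 429.
Reading a vote for the leader as '(' and for the other as ')' turns such a sequence into a balanced string of 5 pairs, so the count is C_5. So Z = C_5 = 42.
X − Y + Z = 58786 − 429 + 42 = 58399.

58399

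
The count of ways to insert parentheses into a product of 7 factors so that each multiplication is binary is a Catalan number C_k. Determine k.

6

Parenthesizations of m factors correspond to full binary trees with m leaves, counted by C_{m−1}; m = 7 gives C_6.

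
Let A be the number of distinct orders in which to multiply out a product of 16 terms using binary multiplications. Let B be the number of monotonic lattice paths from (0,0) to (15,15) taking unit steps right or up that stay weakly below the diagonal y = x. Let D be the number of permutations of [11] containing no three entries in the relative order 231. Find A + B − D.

19330904

Bracketing 16 factors into binary products is counted by C_{16−1} = C_15. So A = C_15 = 9694845.
Monotone paths in an n×n grid that stay weakly below the diagonal are counted by C_n; here n = 15. So B = C_15 = 9694845.
Permutations of [n] avoiding any single length-3 pattern are counted by C_n; here n = 11. So D = C_11 = 58786.
A + B − D = 9694845 + 9694845 − 58786 = 19330904.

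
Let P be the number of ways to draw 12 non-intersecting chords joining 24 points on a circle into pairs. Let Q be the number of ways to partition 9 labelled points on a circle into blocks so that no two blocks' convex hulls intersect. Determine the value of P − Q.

Pairing 24 circle points by 12 non-crossing chords gives C_12 matchings. So P = C_12 = 208012.
Non-crossing partitions of an n-element set are counted by C_n; here n = 9. So Q = C_9 = 4862.
P − Q = 208012 − 4862 = 203150.

203150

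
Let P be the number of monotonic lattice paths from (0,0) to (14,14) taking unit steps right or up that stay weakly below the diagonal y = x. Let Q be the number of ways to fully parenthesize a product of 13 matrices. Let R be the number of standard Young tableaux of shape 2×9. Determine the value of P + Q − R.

2877590

Sub-diagonal monotone paths from (0,0) to (14,14) biject with Dyck paths of semilength 14, giving C_14. So P = C_14 = 2674440.
Bracketing 13 factors into binary products is counted by C_{13−1} = C_12. So Q = C_12 = 208012.
Standard Young tableaux of shape 2×n are counted by C_n; here n = 9. So R = C_9 = 4862.
P + Q − R = 2674440 + 208012 − 4862 = 2877590.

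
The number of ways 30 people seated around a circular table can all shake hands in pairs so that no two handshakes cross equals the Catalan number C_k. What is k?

15

With 30 = 2·15 people, non-crossing handshake pairings are non-crossing perfect matchings on a circle, counted by C_15.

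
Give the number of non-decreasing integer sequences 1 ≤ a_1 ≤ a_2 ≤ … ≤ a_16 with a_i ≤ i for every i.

35357670

Such sub-staircase sequences of length n are counted by C_n; here n = 16.
C_16 = C(32,16)/17 = 601080390/17 = 35357670.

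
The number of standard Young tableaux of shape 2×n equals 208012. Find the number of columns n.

12

Standard Young tableaux of shape 2×n are counted by C_n, and C_12 = 208012.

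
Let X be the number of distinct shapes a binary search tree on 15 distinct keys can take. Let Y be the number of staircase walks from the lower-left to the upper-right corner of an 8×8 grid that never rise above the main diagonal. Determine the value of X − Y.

9693415

Rooted binary trees with 15 nodes (each child slot possibly empty) number C_15. So X = C_15 = 9694845.
Sub-diagonal monotone paths from (0,0) to (8,8) biject with Dyck paths of semilength 8, giving C_8. So Y = C_8 = 1430.
X − Y = 9694845 − 1430 = 9693415.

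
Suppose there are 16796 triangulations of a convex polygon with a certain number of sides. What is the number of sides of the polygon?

Triangulations of a convex m-gon are counted by C_{m−2}; 16796 = C_10.
So m − 2 = 10, giving m = 12 sides.

12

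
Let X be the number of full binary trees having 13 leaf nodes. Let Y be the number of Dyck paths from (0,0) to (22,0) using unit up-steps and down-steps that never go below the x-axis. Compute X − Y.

149226

Full binary trees with 13 leaves have 13−1 = 12 internal nodes, so there are C_12 of them. So X = C_12 = 208012.
A Dyck path with 11 up-steps and 11 down-steps has semilength 11, so there are C_11 of them. So Y = C_11 = 58786.
X − Y = 208012 − 58786 = 149226.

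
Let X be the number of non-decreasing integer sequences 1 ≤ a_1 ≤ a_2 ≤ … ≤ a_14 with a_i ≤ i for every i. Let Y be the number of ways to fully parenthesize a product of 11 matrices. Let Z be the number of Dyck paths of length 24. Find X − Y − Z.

Such sub-staircase sequences of length n are counted by C_n; here n = 14. So X = C_14 = 2674440.
Parenthesizations of m factors correspond to full binary trees with m leaves, counted by C_{m−1}; m = 11 gives C_10. So Y = C_10 = 16796.
Paths of 12 up- and 12 down-steps that never dip below the axis are Dyck paths; their count is C_12. So Z = C_12 = 208012.
X − Y − Z = 2674440 − 16796 − 208012 = 2449632.

2449632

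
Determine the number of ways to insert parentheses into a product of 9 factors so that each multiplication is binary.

1430

Ways to associate a product of 9 factors correspond to binary trees on 9 leaves, so the count is C_8.
C_8 = C(16,8)/9 = 12870/9 = 1430.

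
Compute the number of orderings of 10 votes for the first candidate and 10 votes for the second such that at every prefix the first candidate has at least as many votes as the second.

16796

Ballot sequences with n votes each where one side never trails are Dyck words, counted by C_n; here n = 10.
C_10 = C_9 · 2(2·9+1)/(9+2) = 4862 · 38/11 = 16796.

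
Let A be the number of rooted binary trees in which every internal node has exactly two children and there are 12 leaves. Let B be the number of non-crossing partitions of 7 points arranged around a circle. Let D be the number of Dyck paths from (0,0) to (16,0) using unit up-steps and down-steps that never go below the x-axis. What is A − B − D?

56927

Full binary trees with 12 leaves have 12−1 = 11 internal nodes, so there are C_11 of them. So A = C_11 = 58786.
Non-crossing partitions of an n-element set are counted by C_n; here n = 7. So B = C_7 = 429.
A Dyck path with 8 up-steps and 8 down-steps has semilength 8, so there are C_8 of them. So D = C_8 = 1430.
A − B − D = 58786 − 429 − 1430 = 56927.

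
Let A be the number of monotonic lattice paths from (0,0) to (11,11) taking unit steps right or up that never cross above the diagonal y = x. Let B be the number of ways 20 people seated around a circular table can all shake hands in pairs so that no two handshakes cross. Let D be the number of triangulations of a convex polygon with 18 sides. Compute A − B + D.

35399660

Sub-diagonal monotone paths from (0,0) to (11,11) biject with Dyck paths of semilength 11, giving C_11. So A = C_11 = 58786.
Non-crossing handshake pairings of 2n people are counted by C_n; 20 people gives n = 10. So B = C_10 = 16796.
The number of triangulations of an 18-gon is the Catalan number C_16 (index = sides − 2). So D = C_16 = 35357670.
A − B + D = 58786 − 16796 + 35357670 = 35399660.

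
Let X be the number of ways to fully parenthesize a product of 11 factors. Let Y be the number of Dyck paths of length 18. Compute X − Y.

11934

Bracketing 11 factors into binary products is counted by C_{11−1} = C_10. So X = C_10 = 16796.
Dyck paths of semilength n (length 2n) are counted by C_n; here n = 9. So Y = C_9 = 4862.
X − Y = 16796 − 4862 = 11934.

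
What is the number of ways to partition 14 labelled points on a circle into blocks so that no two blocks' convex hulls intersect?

2674440

The non-crossing partitions of [14] form a lattice of size C_14.
C_14 = 2674440.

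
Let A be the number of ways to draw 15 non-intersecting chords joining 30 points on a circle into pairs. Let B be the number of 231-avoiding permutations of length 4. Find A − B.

9694831

Non-crossing perfect matchings of 2n points on a circle are counted by C_n; with 30 points, n = 15. So A = C_15 = 9694845.
For any fixed pattern of length 3, the pattern-avoiding permutations of [4] number C_4. So B = C_4 = 14.
A − B = 9694845 − 14 = 9694831.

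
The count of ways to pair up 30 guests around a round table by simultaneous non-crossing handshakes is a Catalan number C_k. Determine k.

Non-crossing handshake pairings of 2n people are counted by C_n; 30 people gives n = 15.

15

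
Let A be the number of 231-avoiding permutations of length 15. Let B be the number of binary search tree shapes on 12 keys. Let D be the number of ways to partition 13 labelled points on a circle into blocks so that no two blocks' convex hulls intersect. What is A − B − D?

8743933

Permutations of [n] avoiding any single length-3 pattern are counted by C_n; here n = 15. So A = C_15 = 9694845.
There are C_n binary search tree shapes on n keys; with n = 12 that is C_12. So B = C_12 = 208012.
Non-crossing partitions of an n-element set are counted by C_n; here n = 13. So D = C_13 = 742900.
A − B − D = 9694845 − 208012 − 742900 = 8743933.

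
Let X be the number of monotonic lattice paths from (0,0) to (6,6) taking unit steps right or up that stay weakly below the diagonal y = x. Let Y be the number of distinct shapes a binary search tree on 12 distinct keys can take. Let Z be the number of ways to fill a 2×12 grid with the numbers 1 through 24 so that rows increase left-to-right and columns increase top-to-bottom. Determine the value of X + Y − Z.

132

Monotone paths in an n×n grid that stay weakly below the diagonal are counted by C_n; here n = 6. So X = C_6 = 132.
There are C_n binary search tree shapes on n keys; with n = 12 that is C_12. So Y = C_12 = 208012.
Standard Young tableaux of shape 2×n are counted by C_n; here n = 12. So Z = C_12 = 208012.
X + Y − Z = 132 + 208012 − 208012 = 132.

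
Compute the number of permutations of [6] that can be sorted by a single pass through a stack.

Stack-sortable permutations are exactly the 231-avoiding ones, counted by C_n; here n = 6.
C_6 = C_5 · 2(2·5+1)/(5+2) = 42 · 22/7 = 132.

132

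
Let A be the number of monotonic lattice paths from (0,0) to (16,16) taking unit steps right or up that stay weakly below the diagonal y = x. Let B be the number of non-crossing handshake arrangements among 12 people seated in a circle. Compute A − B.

Monotone paths in an n×n grid that stay weakly below the diagonal are counted by C_n; here n = 16. So A = C_16 = 35357670.
Non-crossing handshake pairings of 2n people are counted by C_n; 12 people gives n = 6. So B = C_6 = 132.
A − B = 35357670 − 132 = 35357538.

35357538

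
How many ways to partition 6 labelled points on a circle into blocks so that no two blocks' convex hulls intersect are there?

The non-crossing partitions of [6] form a lattice of size C_6.
C_6 = C(12,6)/7 = 924/7 = 132.

132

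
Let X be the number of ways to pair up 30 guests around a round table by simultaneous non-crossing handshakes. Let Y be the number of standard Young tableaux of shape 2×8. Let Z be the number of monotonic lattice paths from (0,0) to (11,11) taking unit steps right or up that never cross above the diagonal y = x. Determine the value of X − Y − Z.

Non-crossing handshake pairings of 2n people are counted by C_n; 30 people gives n = 15. So X = C_15 = 9694845.
Standard Young tableaux of shape 2×n are counted by C_n; here n = 8. So Y = C_8 = 1430.
Monotone paths in an n×n grid that stay weakly below the diagonal are counted by C_n; here n = 11. So Z = C_11 = 58786.
X − Y − Z = 9694845 − 1430 − 58786 = 9634629.

9634629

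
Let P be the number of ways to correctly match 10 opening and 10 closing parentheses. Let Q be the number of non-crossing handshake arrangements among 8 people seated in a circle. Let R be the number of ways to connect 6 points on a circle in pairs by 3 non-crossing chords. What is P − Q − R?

A balanced arrangement of 10 bracket pairs is a Dyck word of semilength 10, so the count is C_10. So P = C_10 = 16796.
With 8 = 2·4 people, non-crossing handshake pairings are non-crossing perfect matchings on a circle, counted by C_4. So Q = C_4 = 14.
Pairing 6 circle points by 3 non-crossing chords gives C_3 matchings. So R = C_3 = 5.
P − Q − R = 16796 − 14 − 5 = 16777.

16777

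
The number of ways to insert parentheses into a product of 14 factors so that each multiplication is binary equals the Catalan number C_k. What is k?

13

Parenthesizations of m factors correspond to full binary trees with m leaves, counted by C_{m−1}; m = 14 gives C_13.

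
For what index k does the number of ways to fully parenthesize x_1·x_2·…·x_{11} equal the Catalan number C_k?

10

Parenthesizations of m factors correspond to full binary trees with m leaves, counted by C_{m−1}; m = 11 gives C_10.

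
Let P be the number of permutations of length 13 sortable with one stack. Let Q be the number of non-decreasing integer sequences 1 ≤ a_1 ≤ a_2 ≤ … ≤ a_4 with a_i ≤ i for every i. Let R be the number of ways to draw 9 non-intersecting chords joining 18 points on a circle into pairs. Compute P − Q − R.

By Knuth's characterisation, the stack-sortable permutations of length 13 are the 231-avoiders, numbering C_13. So P = C_13 = 742900.
Weakly increasing sequences with a_i ≤ i biject with Dyck paths of semilength 4, so there are C_4. So Q = C_4 = 14.
Non-crossing perfect matchings of 2n points on a circle are counted by C_n; with 18 points, n = 9. So R = C_9 = 4862.
P − Q − R = 742900 − 14 − 4862 = 738024.

738024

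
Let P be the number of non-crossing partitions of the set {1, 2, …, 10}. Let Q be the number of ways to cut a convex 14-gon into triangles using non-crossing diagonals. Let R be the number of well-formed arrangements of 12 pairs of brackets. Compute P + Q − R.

Non-crossing partitions of an n-element set are counted by C_n; here n = 10. So P = C_10 = 16796.
The number of triangulations of a 14-gon is the Catalan number C_12 (index = sides − 2). So Q = C_12 = 208012.
With 12 pairs the number of balanced bracket strings is the Catalan number C_12. So R = C_12 = 208012.
P + Q − R = 16796 + 208012 − 208012 = 16796.

16796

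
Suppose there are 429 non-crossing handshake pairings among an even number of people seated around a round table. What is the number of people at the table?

14

Non-crossing handshake pairings of 2n people are counted by C_n. Since C_7 = 429, the index is 7.
So n = 7, and there are 2n = 14 people.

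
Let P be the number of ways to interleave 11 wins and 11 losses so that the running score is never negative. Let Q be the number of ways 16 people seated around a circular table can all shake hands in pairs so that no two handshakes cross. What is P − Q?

57356

Ballot sequences with n votes each where one side never trails are Dyck words, counted by C_n; here n = 11. So P = C_11 = 58786.
With 16 = 2·8 people, non-crossing handshake pairings are non-crossing perfect matchings on a circle, counted by C_8. So Q = C_8 = 1430.
P − Q = 58786 − 1430 = 57356.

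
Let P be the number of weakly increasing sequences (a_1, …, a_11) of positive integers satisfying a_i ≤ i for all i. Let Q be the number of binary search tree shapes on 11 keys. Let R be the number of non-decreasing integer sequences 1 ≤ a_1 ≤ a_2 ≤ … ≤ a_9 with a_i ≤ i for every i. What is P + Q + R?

122434

Weakly increasing sequences with a_i ≤ i biject with Dyck paths of semilength 11, so there are C_11. So P = C_11 = 58786.
Rooted binary trees with 11 nodes (each child slot possibly empty) number C_11. So Q = C_11 = 58786.
Such sub-staircase sequences of length n are counted by C_n; here n = 9. So R = C_9 = 4862.
P + Q + R = 58786 + 58786 + 4862 = 122434.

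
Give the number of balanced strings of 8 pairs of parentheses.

1430

Balanced strings of n pairs of brackets are counted by C_n; here n = 8.
C_8 = 1430.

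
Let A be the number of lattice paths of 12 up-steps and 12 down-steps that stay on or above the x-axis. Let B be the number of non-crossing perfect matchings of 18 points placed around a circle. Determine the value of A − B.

Dyck paths of semilength n (length 2n) are counted by C_n; here n = 12. So A = C_12 = 208012.
Non-crossing perfect matchings of 2n points on a circle are counted by C_n; with 18 points, n = 9. So B = C_9 = 4862.
A − B = 208012 − 4862 = 203150.

203150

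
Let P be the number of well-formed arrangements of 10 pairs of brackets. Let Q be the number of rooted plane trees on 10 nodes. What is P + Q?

With 10 pairs the number of balanced bracket strings is the Catalan number C_10. So P = C_10 = 16796.
Rooted ordered (plane) trees on m nodes have m−1 edges and are counted by C_{m−1}; m = 10 gives C_9. So Q = C_9 = 4862.
P + Q = 16796 + 4862 = 21658.

21658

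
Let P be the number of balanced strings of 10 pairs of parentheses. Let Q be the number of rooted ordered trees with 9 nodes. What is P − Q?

15366

Balanced strings of n pairs of brackets are counted by C_n; here n = 10. So P = C_10 = 16796.
Rooted ordered (plane) trees on m nodes have m−1 edges and are counted by C_{m−1}; m = 9 gives C_8. So Q = C_8 = 1430.
P − Q = 16796 − 1430 = 15366.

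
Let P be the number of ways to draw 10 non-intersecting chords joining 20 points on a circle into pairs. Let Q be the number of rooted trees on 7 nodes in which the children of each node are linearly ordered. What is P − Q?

16664

Non-crossing perfect matchings of 2n points on a circle are counted by C_n; with 20 points, n = 10. So P = C_10 = 16796.
Rooted ordered (plane) trees on m nodes have m−1 edges and are counted by C_{m−1}; m = 7 gives C_6. So Q = C_6 = 132.
P − Q = 16796 − 132 = 16664.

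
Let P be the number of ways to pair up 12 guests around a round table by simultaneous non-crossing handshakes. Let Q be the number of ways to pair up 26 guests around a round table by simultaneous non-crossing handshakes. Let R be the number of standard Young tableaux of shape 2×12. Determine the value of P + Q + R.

With 12 = 2·6 people, non-crossing handshake pairings are non-crossing perfect matchings on a circle, counted by C_6. So P = C_6 = 132.
With 26 = 2·13 people, non-crossing handshake pairings are non-crossing perfect matchings on a circle, counted by C_13. So Q = C_13 = 742900.
By the hook-length formula (or a Dyck-path bijection), SYT of shape 2×12 number C_12. So R = C_12 = 208012.
P + Q + R = 132 + 742900 + 208012 = 951044.

951044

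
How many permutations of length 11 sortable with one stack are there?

58786

By Knuth's characterisation, the stack-sortable permutations of length 11 are the 231-avoiders, numbering C_11.
C_11 = 58786.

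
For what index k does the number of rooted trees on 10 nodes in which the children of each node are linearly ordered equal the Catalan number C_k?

9

A rooted plane tree on 10 nodes has 9 edges, and such trees are counted by C_9.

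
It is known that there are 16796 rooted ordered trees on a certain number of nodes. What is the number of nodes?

11

Rooted ordered trees on m nodes are counted by C_{m−1}. Since C_10 = 16796, the index is 10.
So the index is 10, and the number of nodes is 10 + 1 = 11.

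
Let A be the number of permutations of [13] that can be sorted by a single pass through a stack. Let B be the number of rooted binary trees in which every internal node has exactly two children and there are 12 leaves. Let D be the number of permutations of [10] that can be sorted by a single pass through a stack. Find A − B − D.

By Knuth's characterisation, the stack-sortable permutations of length 13 are the 231-avoiders, numbering C_13. So A = C_13 = 742900.
Full binary trees with 12 leaves have 12−1 = 11 internal nodes, so there are C_11 of them. So B = C_11 = 58786.
By Knuth's characterisation, the stack-sortable permutations of length 10 are the 231-avoiders, numbering C_10. So D = C_10 = 16796.
A − B − D = 742900 − 58786 − 16796 = 667318.

667318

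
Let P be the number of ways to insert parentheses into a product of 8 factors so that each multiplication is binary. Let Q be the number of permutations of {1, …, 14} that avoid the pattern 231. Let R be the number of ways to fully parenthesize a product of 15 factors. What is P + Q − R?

Bracketing 8 factors into binary products is counted by C_{8−1} = C_7. So P = C_7 = 429.
For any fixed pattern of length 3, the pattern-avoiding permutations of [14] number C_14. So Q = C_14 = 2674440.
Ways to associate a product of 15 factors correspond to binary trees on 15 leaves, so the count is C_14. So R = C_14 = 2674440.
P + Q − R = 429 + 2674440 − 2674440 = 429.

429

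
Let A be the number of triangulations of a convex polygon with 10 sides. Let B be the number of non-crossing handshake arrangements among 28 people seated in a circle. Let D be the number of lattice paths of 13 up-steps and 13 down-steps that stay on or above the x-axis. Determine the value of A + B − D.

Triangulations of a convex m-gon are counted by C_{m−2}; with m = 10 this is C_8. So A = C_8 = 1430.
With 28 = 2·14 people, non-crossing handshake pairings are non-crossing perfect matchings on a circle, counted by C_14. So B = C_14 = 2674440.
Dyck paths of semilength n (length 2n) are counted by C_n; here n = 13. So D = C_13 = 742900.
A + B − D = 1430 + 2674440 − 742900 = 1932970.

1932970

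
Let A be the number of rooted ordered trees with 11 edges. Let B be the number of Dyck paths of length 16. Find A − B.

Rooted ordered trees with n edges are counted by C_n; here n = 11. So A = C_11 = 58786.
Paths of 8 up- and 8 down-steps that never dip below the axis are Dyck paths; their count is C_8. So B = C_8 = 1430.
A − B = 58786 − 1430 = 57356.

57356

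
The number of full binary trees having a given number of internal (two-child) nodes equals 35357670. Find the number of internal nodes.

16

Full binary trees with n internal nodes are counted by C_n. Since C_16 = 35357670, the index is 16.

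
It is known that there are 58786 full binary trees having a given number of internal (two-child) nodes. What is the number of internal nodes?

Full binary trees with n internal nodes are counted by C_n. The Catalan number equal to 58786 is C_11.

11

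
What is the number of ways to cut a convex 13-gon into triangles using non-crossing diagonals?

The number of triangulations of a 13-gon is the Catalan number C_11 (index = sides − 2).
C_11 = C_10 · 2(2·10+1)/(10+2) = 16796 · 42/12 = 58786.

58786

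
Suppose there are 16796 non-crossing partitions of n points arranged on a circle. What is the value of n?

Non-crossing partitions of [n] are counted by C_n. Since C_10 = 16796, the index is 10.

10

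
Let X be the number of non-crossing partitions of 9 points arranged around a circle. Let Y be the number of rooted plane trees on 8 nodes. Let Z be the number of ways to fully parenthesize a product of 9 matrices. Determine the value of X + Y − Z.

3861

The non-crossing partitions of [9] form a lattice of size C_9. So X = C_9 = 4862.
A rooted plane tree on 8 nodes has 7 edges, and such trees are counted by C_7. So Y = C_7 = 429.
Parenthesizations of m factors correspond to full binary trees with m leaves, counted by C_{m−1}; m = 9 gives C_8. So Z = C_8 = 1430.
X + Y − Z = 4862 + 429 − 1430 = 3861.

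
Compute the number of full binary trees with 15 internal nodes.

9694845

Full binary trees with n internal nodes are counted by C_n; here n = 15.
C_15 = C_14 · 2(2·14+1)/(14+2) = 2674440 · 58/16 = 9694845.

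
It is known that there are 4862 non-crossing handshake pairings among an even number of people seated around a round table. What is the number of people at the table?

Non-crossing handshake pairings of 2n people are counted by C_n; 4862 = C_9.
So n = 9, and there are 2n = 18 people.

18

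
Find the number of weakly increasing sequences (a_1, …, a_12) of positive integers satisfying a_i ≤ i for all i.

Such sub-staircase sequences of length n are counted by C_n; here n = 12.
C_12 = C(24,12)/13 = 2704156/13 = 208012.

208012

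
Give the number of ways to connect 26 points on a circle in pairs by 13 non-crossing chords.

Non-crossing perfect matchings of 2n points on a circle are counted by C_n; with 26 points, n = 13.
C_13 = C(26,13)/14 = 10400600/14 = 742900.

742900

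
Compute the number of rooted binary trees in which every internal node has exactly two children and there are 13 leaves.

Full binary trees with 13 leaves have 13−1 = 12 internal nodes, so there are C_12 of them.
C_12 = 208012.

208012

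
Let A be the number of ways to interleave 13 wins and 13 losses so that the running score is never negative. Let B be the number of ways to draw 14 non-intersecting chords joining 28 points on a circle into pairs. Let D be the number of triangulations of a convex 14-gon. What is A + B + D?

Reading a vote for the leader as '(' and for the other as ')' turns such a sequence into a balanced string of 13 pairs, so the count is C_13. So A = C_13 = 742900.
Non-crossing perfect matchings of 2n points on a circle are counted by C_n; with 28 points, n = 14. So B = C_14 = 2674440.
Triangulations of a convex m-gon are counted by C_{m−2}; with m = 14 this is C_12. So D = C_12 = 208012.
A + B + D = 742900 + 2674440 + 208012 = 3625352.

3625352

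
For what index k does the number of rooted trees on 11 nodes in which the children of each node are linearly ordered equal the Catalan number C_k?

10

Rooted ordered (plane) trees on m nodes have m−1 edges and are counted by C_{m−1}; m = 11 gives C_10.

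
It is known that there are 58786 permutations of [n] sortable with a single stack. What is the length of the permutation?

11

Stack-sortable permutations of [n] are counted by C_n. The Catalan number equal to 58786 is C_11.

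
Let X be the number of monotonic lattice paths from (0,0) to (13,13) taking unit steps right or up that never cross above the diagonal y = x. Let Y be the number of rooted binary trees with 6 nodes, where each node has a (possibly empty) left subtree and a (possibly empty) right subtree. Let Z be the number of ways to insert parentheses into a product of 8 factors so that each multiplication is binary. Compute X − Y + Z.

743197

Monotone paths in an n×n grid that stay weakly below the diagonal are counted by C_n; here n = 13. So X = C_13 = 742900.
Binary trees (left/right distinguished) on n nodes are counted by C_n; here n = 6. So Y = C_6 = 132.
Bracketing 8 factors into binary products is counted by C_{8−1} = C_7. So Z = C_7 = 429.
X − Y + Z = 742900 − 132 + 429 = 743197.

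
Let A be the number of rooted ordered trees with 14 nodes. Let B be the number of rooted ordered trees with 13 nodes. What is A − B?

534888

A rooted plane tree on 14 nodes has 13 edges, and such trees are counted by C_13. So A = C_13 = 742900.
A rooted plane tree on 13 nodes has 12 edges, and such trees are counted by C_12. So B = C_12 = 208012.
A − B = 742900 − 208012 = 534888.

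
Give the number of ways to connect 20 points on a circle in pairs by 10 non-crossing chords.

16796

Pairing 20 circle points by 10 non-crossing chords gives C_10 matchings.
C_10 = C_9 · 2(2·9+1)/(9+2) = 4862 · 38/11 = 16796.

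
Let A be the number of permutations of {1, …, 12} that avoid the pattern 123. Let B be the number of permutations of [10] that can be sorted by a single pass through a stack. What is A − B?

Permutations of [n] avoiding any single length-3 pattern are counted by C_n; here n = 12. So A = C_12 = 208012.
Stack-sortable permutations are exactly the 231-avoiding ones, counted by C_n; here n = 10. So B = C_10 = 16796.
A − B = 208012 − 16796 = 191216.

191216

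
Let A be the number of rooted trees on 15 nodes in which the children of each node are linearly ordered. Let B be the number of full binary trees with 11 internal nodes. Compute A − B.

Rooted ordered (plane) trees on m nodes have m−1 edges and are counted by C_{m−1}; m = 15 gives C_14. So A = C_14 = 2674440.
The number of full binary trees on 11 internal nodes is the Catalan number C_11. So B = C_11 = 58786.
A − B = 2674440 − 58786 = 2615654.

2615654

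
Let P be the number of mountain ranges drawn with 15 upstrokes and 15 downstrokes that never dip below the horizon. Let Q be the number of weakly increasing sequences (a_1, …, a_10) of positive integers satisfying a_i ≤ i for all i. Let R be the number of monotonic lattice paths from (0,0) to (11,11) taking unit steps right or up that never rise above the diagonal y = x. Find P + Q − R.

9652855

Dyck paths of semilength n (length 2n) are counted by C_n; here n = 15. So P = C_15 = 9694845.
Such sub-staircase sequences of length n are counted by C_n; here n = 10. So Q = C_10 = 16796.
Sub-diagonal monotone paths from (0,0) to (11,11) biject with Dyck paths of semilength 11, giving C_11. So R = C_11 = 58786.
P + Q − R = 9694845 + 16796 − 58786 = 9652855.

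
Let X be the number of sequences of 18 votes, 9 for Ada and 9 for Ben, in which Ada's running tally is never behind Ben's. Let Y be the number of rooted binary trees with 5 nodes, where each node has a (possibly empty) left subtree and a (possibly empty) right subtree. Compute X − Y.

Ballot sequences with n votes each where one side never trails are Dyck words, counted by C_n; here n = 9. So X = C_9 = 4862.
Rooted binary trees with 5 nodes (each child slot possibly empty) number C_5. So Y = C_5 = 42.
X − Y = 4862 − 42 = 4820.

4820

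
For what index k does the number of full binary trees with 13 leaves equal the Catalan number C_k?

A full binary tree with L leaves has L−1 internal nodes and is counted by C_{L−1}; L = 13 gives C_12.

12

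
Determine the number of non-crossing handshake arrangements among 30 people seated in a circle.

Non-crossing handshake pairings of 2n people are counted by C_n; 30 people gives n = 15.
C_15 = C(30,15)/16 = 155117520/16 = 9694845.

9694845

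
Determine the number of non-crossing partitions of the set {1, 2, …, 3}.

Non-crossing partitions of an n-element set are counted by C_n; here n = 3.
C_3 = 5.

5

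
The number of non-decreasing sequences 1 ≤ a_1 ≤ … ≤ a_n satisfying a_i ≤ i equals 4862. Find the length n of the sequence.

Such sub-staircase sequences of length n are counted by C_n. The Catalan number equal to 4862 is C_9.

9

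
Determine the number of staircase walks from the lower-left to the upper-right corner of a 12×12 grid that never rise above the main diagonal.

208012

Sub-diagonal monotone paths from (0,0) to (12,12) biject with Dyck paths of semilength 12, giving C_12.
C_12 = C(24,12)/13 = 2704156/13 = 208012.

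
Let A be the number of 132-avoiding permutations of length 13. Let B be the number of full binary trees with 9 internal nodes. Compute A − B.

For any fixed pattern of length 3, the pattern-avoiding permutations of [13] number C_13. So A = C_13 = 742900.
The number of full binary trees on 9 internal nodes is the Catalan number C_9. So B = C_9 = 4862.
A − B = 742900 − 4862 = 738038.

738038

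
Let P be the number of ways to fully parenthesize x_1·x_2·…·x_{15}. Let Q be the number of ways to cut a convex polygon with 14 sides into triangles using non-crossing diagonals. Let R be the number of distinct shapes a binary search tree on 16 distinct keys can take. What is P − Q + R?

Bracketing 15 factors into binary products is counted by C_{15−1} = C_14. So P = C_14 = 2674440.
The number of triangulations of a 14-gon is the Catalan number C_12 (index = sides − 2). So Q = C_12 = 208012.
Binary trees (left/right distinguished) on n nodes are counted by C_n; here n = 16. So R = C_16 = 35357670.
P − Q + R = 2674440 − 208012 + 35357670 = 37824098.

37824098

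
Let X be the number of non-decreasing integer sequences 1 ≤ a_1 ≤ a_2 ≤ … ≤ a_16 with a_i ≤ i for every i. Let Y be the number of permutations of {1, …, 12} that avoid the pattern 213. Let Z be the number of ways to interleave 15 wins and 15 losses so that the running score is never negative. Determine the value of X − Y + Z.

Weakly increasing sequences with a_i ≤ i biject with Dyck paths of semilength 16, so there are C_16. So X = C_16 = 35357670.
For any fixed pattern of length 3, the pattern-avoiding permutations of [12] number C_12. So Y = C_12 = 208012.
Reading a vote for the leader as '(' and for the other as ')' turns such a sequence into a balanced string of 15 pairs, so the count is C_15. So Z = C_15 = 9694845.
X − Y + Z = 35357670 − 208012 + 9694845 = 44844503.

44844503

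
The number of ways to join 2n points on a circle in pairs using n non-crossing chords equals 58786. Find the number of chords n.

11

Non-crossing pairings of 2n points on a circle are counted by C_n. The Catalan number equal to 58786 is C_11.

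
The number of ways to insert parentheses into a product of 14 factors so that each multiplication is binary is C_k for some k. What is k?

Bracketing 14 factors into binary products is counted by C_{14−1} = C_13.

13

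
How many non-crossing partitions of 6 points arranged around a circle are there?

132

The non-crossing partitions of [6] form a lattice of size C_6.
C_6 = 132.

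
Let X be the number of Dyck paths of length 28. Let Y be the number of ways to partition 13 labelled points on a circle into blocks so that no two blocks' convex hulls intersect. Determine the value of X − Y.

1931540

Dyck paths of semilength n (length 2n) are counted by C_n; here n = 14. So X = C_14 = 2674440.
The non-crossing partitions of [13] form a lattice of size C_13. So Y = C_13 = 742900.
X − Y = 2674440 − 742900 = 1931540.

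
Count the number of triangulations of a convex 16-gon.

The number of triangulations of a 16-gon is the Catalan number C_14 (index = sides − 2).
C_14 = C(28,14)/15 = 40116600/15 = 2674440.

2674440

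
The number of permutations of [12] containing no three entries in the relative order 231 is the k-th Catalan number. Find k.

For any fixed pattern of length 3, the pattern-avoiding permutations of [12] number C_12.

12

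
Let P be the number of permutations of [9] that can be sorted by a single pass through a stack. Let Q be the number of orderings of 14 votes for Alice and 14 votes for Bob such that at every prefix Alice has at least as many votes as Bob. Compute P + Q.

By Knuth's characterisation, the stack-sortable permutations of length 9 are the 231-avoiders, numbering C_9. So P = C_9 = 4862.
Ballot sequences with n votes each where one side never trails are Dyck words, counted by C_n; here n = 14. So Q = C_14 = 2674440.
P + Q = 4862 + 2674440 = 2679302.

2679302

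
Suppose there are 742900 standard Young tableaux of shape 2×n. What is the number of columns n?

13

Standard Young tableaux of shape 2×n are counted by C_n; 742900 = C_13.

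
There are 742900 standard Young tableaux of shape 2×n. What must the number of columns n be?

Standard Young tableaux of shape 2×n are counted by C_n. The Catalan number equal to 742900 is C_13.

13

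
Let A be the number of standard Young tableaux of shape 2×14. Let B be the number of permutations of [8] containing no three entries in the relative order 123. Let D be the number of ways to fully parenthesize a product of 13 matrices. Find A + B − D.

By the hook-length formula (or a Dyck-path bijection), SYT of shape 2×14 number C_14. So A = C_14 = 2674440.
Permutations of [n] avoiding any single length-3 pattern are counted by C_n; here n = 8. So B = C_8 = 1430.
Bracketing 13 factors into binary products is counted by C_{13−1} = C_12. So D = C_12 = 208012.
A + B − D = 2674440 + 1430 − 208012 = 2467858.

2467858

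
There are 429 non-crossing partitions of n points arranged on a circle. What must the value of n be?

7

Non-crossing partitions of [n] are counted by C_n. The Catalan number equal to 429 is C_7.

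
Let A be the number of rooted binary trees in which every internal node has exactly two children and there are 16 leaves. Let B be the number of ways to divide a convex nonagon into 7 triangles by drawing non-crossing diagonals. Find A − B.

A full binary tree with L leaves has L−1 internal nodes and is counted by C_{L−1}; L = 16 gives C_15. So A = C_15 = 9694845.
The number of triangulations of a 9-gon is the Catalan number C_7 (index = sides − 2). So B = C_7 = 429.
A − B = 9694845 − 429 = 9694416.

9694416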